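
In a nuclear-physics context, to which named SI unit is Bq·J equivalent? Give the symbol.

W

Bq = s⁻¹.
J = kg·m²·s⁻².
Combining: Bq·J = s⁻¹ · (kg·m²·s⁻²) = kg·m²·s⁻³.
kg·m²·s⁻³ is the base-SI form of the watt.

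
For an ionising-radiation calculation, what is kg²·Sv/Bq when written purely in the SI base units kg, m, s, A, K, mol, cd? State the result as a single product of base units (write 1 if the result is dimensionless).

kg²·m²·s⁻¹

Sv = J/kg (equivalent dose = energy per mass),
    = m²·s⁻².
Bq = 1/s = s⁻¹ (activity is decays per second).
So Bq⁻¹ = s.
Combining: kg²·Sv·Bq⁻¹ = kg² · (m²·s⁻²) · s = kg²·m²·s⁻¹.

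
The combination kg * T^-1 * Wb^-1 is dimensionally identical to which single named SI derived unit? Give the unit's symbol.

T = kg·s⁻²·A⁻¹.
So T⁻¹ = kg⁻¹·s²·A.
Wb = kg·m²·s⁻²·A⁻¹.
So Wb⁻¹ = kg⁻¹·m⁻²·s²·A.
Combining: kg·T⁻¹·Wb⁻¹ = kg · (kg⁻¹·s²·A) · (kg⁻¹·m⁻²·s²·A) = kg⁻¹·m⁻²·s⁴·A².
kg⁻¹·m⁻²·s⁴·A² is the base-SI form of the farad.

F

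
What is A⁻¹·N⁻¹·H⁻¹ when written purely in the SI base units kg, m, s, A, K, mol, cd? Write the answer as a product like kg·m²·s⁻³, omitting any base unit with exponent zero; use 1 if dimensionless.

kg⁻²·m⁻³·s⁴·A

N = kg·m·s⁻².
So N⁻¹ = kg⁻¹·m⁻¹·s².
H = kg·m²·s⁻²·A⁻².
So H⁻¹ = kg⁻¹·m⁻²·s²·A².
Combining: A⁻¹·N⁻¹·H⁻¹ = A⁻¹ · (kg⁻¹·m⁻¹·s²) · (kg⁻¹·m⁻²·s²·A²) = kg⁻²·m⁻³·s⁴·A.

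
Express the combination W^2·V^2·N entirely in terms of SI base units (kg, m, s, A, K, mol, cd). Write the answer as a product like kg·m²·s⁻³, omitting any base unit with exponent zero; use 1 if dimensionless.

kg⁵·m⁹·s⁻¹⁴·A⁻²

W = J/s (power = energy per time),
    = kg·m²·s⁻³.
So W² = kg²·m⁴·s⁻⁶.
V = W/A (potential = power per current),
    = kg·m²·s⁻³·A⁻¹.
So V² = kg²·m⁴·s⁻⁶·A⁻².
N = kg·m/s² = kg·m·s⁻² (force = mass × acceleration).
Combining: W²·V²·N = (kg²·m⁴·s⁻⁶) · (kg²·m⁴·s⁻⁶·A⁻²) · (kg·m·s⁻²) = kg⁵·m⁹·s⁻¹⁴·A⁻².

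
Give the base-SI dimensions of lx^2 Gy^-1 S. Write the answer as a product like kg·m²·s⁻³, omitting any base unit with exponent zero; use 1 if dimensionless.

kg⁻¹·m⁻⁸·s⁵·A²·cd²

lx = lm/m² (illuminance = luminous flux per area),
    = m⁻²·cd.
So lx² = m⁻⁴·cd².
Gy = J/kg (absorbed dose = energy per mass),
    = m²·s⁻².
So Gy⁻¹ = m⁻²·s².
S = 1/Ω (conductance is reciprocal resistance),
    = kg⁻¹·m⁻²·s³·A².
Combining: lx²·Gy⁻¹·S = (m⁻⁴·cd²) · (m⁻²·s²) · (kg⁻¹·m⁻²·s³·A²) = kg⁻¹·m⁻⁸·s⁵·A²·cd².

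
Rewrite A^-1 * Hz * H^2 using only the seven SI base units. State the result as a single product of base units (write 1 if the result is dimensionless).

kg²·m⁴·s⁻⁵·A⁻⁵

Hz = 1/s = s⁻¹ (frequency is cycles per second).
H = Wb/A (inductance = flux per current),
    = kg·m²·s⁻²·A⁻².
So H² = kg²·m⁴·s⁻⁴·A⁻⁴.
Combining: A⁻¹·Hz·H² = A⁻¹ · s⁻¹ · (kg²·m⁴·s⁻⁴·A⁻⁴) = kg²·m⁴·s⁻⁵·A⁻⁵.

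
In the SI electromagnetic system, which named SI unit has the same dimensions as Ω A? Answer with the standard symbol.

Ω = kg·m²·s⁻³·A⁻².
Combining: Ω·A = (kg·m²·s⁻³·A⁻²) · A = kg·m²·s⁻³·A⁻¹.
kg·m²·s⁻³·A⁻¹ is the base-SI form of the volt.

V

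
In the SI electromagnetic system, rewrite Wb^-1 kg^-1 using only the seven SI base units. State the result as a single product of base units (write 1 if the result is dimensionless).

Wb = kg·m²·s⁻²·A⁻¹.
So Wb⁻¹ = kg⁻¹·m⁻²·s²·A.
Combining: Wb⁻¹·kg⁻¹ = (kg⁻¹·m⁻²·s²·A) · kg⁻¹ = kg⁻²·m⁻²·s²·A.

kg⁻²·m⁻²·s²·A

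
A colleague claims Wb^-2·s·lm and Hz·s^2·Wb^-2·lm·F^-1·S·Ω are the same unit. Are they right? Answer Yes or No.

No

Left side:
  Wb = V·s (flux: a volt is a weber per second),
      = kg·m²·s⁻²·A⁻¹.
  So Wb⁻² = kg⁻²·m⁻⁴·s⁴·A².
  lm = cd·sr = cd (luminous flux; sr is dimensionless).
  Combining: Wb⁻²·s·lm = (kg⁻²·m⁻⁴·s⁴·A²) · s · cd = kg⁻²·m⁻⁴·s⁵·A²·cd.
Right side:
  Hz = s⁻¹.
  Wb = kg·m²·s⁻²·A⁻¹.
  So Wb⁻² = kg⁻²·m⁻⁴·s⁴·A².
  lm = cd.
  F = kg⁻¹·m⁻²·s⁴·A².
  So F⁻¹ = kg·m²·s⁻⁴·A⁻².
  S = kg⁻¹·m⁻²·s³·A².
  Ω = kg·m²·s⁻³·A⁻².
  Combining: Hz·s²·Wb⁻²·lm·F⁻¹·S·Ω = s⁻¹ · s² · (kg⁻²·m⁻⁴·s⁴·A²) · cd · (kg·m²·s⁻⁴·A⁻²) · (kg⁻¹·m⁻²·s³·A²) · (kg·m²·s⁻³·A⁻²) = kg⁻¹·m⁻²·s·cd.
Left is kg⁻²·m⁻⁴·s⁵·A²·cd; right is kg⁻¹·m⁻²·s·cd — different.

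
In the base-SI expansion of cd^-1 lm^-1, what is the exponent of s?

lm = cd·sr = cd (luminous flux; sr is dimensionless).
So lm⁻¹ = cd⁻¹.
Combining: cd⁻¹·lm⁻¹ = cd⁻¹ · cd⁻¹ = cd⁻².
The exponent of s is 0.

0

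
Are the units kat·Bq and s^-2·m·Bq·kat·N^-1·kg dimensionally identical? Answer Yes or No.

Left side:
  kat = s⁻¹·mol.
  Bq = s⁻¹.
  Combining: kat·Bq = (s⁻¹·mol) · s⁻¹ = s⁻²·mol.
Right side:
  Bq = s⁻¹.
  kat = s⁻¹·mol.
  N = kg·m·s⁻².
  So N⁻¹ = kg⁻¹·m⁻¹·s².
  Combining: s⁻²·m·Bq·kat·N⁻¹·kg = s⁻² · m · s⁻¹ · (s⁻¹·mol) · (kg⁻¹·m⁻¹·s²) · kg = s⁻²·mol.
Both reduce to s⁻²·mol.

Yes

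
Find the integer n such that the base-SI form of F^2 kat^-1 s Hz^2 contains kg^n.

-2

F = C/V (capacitance = charge per voltage),
    = A·s/(kg·m²·s⁻³·A⁻¹) (substituting C and V),
    = kg⁻¹·m⁻²·s⁴·A².
So F² = kg⁻²·m⁻⁴·s⁸·A⁴.
kat = mol/s = s⁻¹·mol (catalytic activity).
So kat⁻¹ = s·mol⁻¹.
Hz = 1/s = s⁻¹ (frequency is cycles per second).
So Hz² = s⁻².
Combining: F²·kat⁻¹·s·Hz² = (kg⁻²·m⁻⁴·s⁸·A⁴) · (s·mol⁻¹) · s · s⁻² = kg⁻²·m⁻⁴·s⁸·A⁴·mol⁻¹.
The exponent of kg is -2.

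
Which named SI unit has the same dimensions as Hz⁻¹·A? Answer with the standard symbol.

Hz = 1/s = s⁻¹ (frequency is cycles per second).
So Hz⁻¹ = s.
Combining: Hz⁻¹·A = s · A = s·A.
s·A is the base-SI form of the coulomb.

C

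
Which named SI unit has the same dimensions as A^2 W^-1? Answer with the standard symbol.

W = kg·m²·s⁻³.
So W⁻¹ = kg⁻¹·m⁻²·s³.
Combining: A²·W⁻¹ = A² · (kg⁻¹·m⁻²·s³) = kg⁻¹·m⁻²·s³·A².
kg⁻¹·m⁻²·s³·A² is the base-SI form of the siemens.

S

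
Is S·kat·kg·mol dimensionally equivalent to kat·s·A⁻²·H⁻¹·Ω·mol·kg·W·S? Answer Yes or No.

Left side:
  S = kg⁻¹·m⁻²·s³·A².
  kat = s⁻¹·mol.
  Combining: S·kat·kg·mol = (kg⁻¹·m⁻²·s³·A²) · (s⁻¹·mol) · kg · mol = m⁻²·s²·A²·mol².
Right side:
  kat = mol/s = s⁻¹·mol (catalytic activity).
  H = Wb/A (inductance = flux per current),
      = kg·m²·s⁻²·A⁻².
  So H⁻¹ = kg⁻¹·m⁻²·s²·A².
  Ω = V/A (resistance = voltage per current),
      = kg·m²·s⁻³·A⁻².
  W = J/s (power = energy per time),
      = kg·m²·s⁻³.
  S = 1/Ω (conductance is reciprocal resistance),
      = kg⁻¹·m⁻²·s³·A².
  Combining: kat·s·A⁻²·H⁻¹·Ω·mol·kg·W·S = (s⁻¹·mol) · s · A⁻² · (kg⁻¹·m⁻²·s²·A²) · (kg·m²·s⁻³·A⁻²) · mol · kg · (kg·m²·s⁻³) · (kg⁻¹·m⁻²·s³·A²) = kg·s⁻¹·mol².
Left is m⁻²·s²·A²·mol²; right is kg·s⁻¹·mol² — different.

No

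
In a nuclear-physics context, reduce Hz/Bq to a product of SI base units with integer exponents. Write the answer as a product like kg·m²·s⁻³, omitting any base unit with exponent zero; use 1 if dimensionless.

1

Hz = 1/s = s⁻¹ (frequency is cycles per second).
Bq = 1/s = s⁻¹ (activity is decays per second).
So Bq⁻¹ = s.
Combining: Hz·Bq⁻¹ = s⁻¹ · s = 1.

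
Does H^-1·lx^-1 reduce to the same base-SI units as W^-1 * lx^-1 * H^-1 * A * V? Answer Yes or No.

Left side:
  H = Wb/A (inductance = flux per current),
      = kg·m²·s⁻²·A⁻².
  So H⁻¹ = kg⁻¹·m⁻²·s²·A².
  lx = lm/m² (illuminance = luminous flux per area),
      = m⁻²·cd.
  So lx⁻¹ = m²·cd⁻¹.
  Combining: H⁻¹·lx⁻¹ = (kg⁻¹·m⁻²·s²·A²) · (m²·cd⁻¹) = kg⁻¹·s²·A²·cd⁻¹.
Right side:
  W = kg·m²·s⁻³.
  So W⁻¹ = kg⁻¹·m⁻²·s³.
  lx = m⁻²·cd.
  So lx⁻¹ = m²·cd⁻¹.
  H = kg·m²·s⁻²·A⁻².
  So H⁻¹ = kg⁻¹·m⁻²·s²·A².
  V = kg·m²·s⁻³·A⁻¹.
  Combining: W⁻¹·lx⁻¹·H⁻¹·A·V = (kg⁻¹·m⁻²·s³) · (m²·cd⁻¹) · (kg⁻¹·m⁻²·s²·A²) · A · (kg·m²·s⁻³·A⁻¹) = kg⁻¹·s²·A²·cd⁻¹.
Both reduce to kg⁻¹·s²·A²·cd⁻¹.

Yes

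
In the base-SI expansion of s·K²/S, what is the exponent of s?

S = kg⁻¹·m⁻²·s³·A².
So S⁻¹ = kg·m²·s⁻³·A⁻².
Combining: s·S⁻¹·K² = s · (kg·m²·s⁻³·A⁻²) · K² = kg·m²·s⁻²·A⁻²·K².
The exponent of s is -2.

-2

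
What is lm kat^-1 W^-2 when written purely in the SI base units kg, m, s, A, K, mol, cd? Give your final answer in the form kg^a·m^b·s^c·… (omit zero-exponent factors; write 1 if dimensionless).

kg⁻²·m⁻⁴·s⁷·mol⁻¹·cd

lm = cd·sr = cd (luminous flux; sr is dimensionless).
kat = mol/s = s⁻¹·mol (catalytic activity).
So kat⁻¹ = s·mol⁻¹.
W = J/s (power = energy per time),
    = kg·m²·s⁻³.
So W⁻² = kg⁻²·m⁻⁴·s⁶.
Combining: lm·kat⁻¹·W⁻² = cd · (s·mol⁻¹) · (kg⁻²·m⁻⁴·s⁶) = kg⁻²·m⁻⁴·s⁷·mol⁻¹·cd.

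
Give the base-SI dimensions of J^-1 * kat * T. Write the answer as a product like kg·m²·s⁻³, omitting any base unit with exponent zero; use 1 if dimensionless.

J = N·m (work = force × distance),
    = kg·m²·s⁻².
So J⁻¹ = kg⁻¹·m⁻²·s².
kat = mol/s = s⁻¹·mol (catalytic activity).
T = Wb/m² (flux density = flux per area),
    = kg·s⁻²·A⁻¹.
Combining: J⁻¹·kat·T = (kg⁻¹·m⁻²·s²) · (s⁻¹·mol) · (kg·s⁻²·A⁻¹) = m⁻²·s⁻¹·A⁻¹·mol.

m⁻²·s⁻¹·A⁻¹·mol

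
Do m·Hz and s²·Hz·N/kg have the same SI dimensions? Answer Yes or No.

Left side:
  Hz = s⁻¹.
  Combining: m·Hz = m · s⁻¹ = m·s⁻¹.
Right side:
  Hz = 1/s = s⁻¹ (frequency is cycles per second).
  N = kg·m/s² = kg·m·s⁻² (force = mass × acceleration).
  Combining: s²·Hz·N·kg⁻¹ = s² · s⁻¹ · (kg·m·s⁻²) · kg⁻¹ = m·s⁻¹.
Both reduce to m·s⁻¹.

Yes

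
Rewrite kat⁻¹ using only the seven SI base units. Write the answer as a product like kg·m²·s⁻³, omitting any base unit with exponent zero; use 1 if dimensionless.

s·mol⁻¹

kat = mol/s = s⁻¹·mol (catalytic activity).
So kat⁻¹ = s·mol⁻¹.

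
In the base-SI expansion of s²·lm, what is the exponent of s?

lm = cd.
Combining: s²·lm = s² · cd = s²·cd.
The exponent of s is 2.

2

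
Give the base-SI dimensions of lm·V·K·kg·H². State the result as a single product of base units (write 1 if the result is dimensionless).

kg⁴·m⁶·s⁻⁷·A⁻⁵·K·cd

lm = cd·sr = cd (luminous flux; sr is dimensionless).
V = W/A (potential = power per current),
    = kg·m²·s⁻³·A⁻¹.
H = Wb/A (inductance = flux per current),
    = kg·m²·s⁻²·A⁻².
So H² = kg²·m⁴·s⁻⁴·A⁻⁴.
Combining: lm·V·K·kg·H² = cd · (kg·m²·s⁻³·A⁻¹) · K · kg · (kg²·m⁴·s⁻⁴·A⁻⁴) = kg⁴·m⁶·s⁻⁷·A⁻⁵·K·cd.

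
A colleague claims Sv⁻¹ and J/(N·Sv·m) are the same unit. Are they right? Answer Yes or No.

Left side:
  Sv = J/kg (equivalent dose = energy per mass),
      = m²·s⁻².
  So Sv⁻¹ = m⁻²·s².
Right side:
  J = kg·m²·s⁻².
  N = kg·m·s⁻².
  So N⁻¹ = kg⁻¹·m⁻¹·s².
  Sv = m²·s⁻².
  So Sv⁻¹ = m⁻²·s².
  Combining: J·N⁻¹·Sv⁻¹·m⁻¹ = (kg·m²·s⁻²) · (kg⁻¹·m⁻¹·s²) · (m⁻²·s²) · m⁻¹ = m⁻²·s².
Both reduce to m⁻²·s².

Yes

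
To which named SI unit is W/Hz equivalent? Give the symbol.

W = kg·m²·s⁻³.
Hz = s⁻¹.
So Hz⁻¹ = s.
Combining: W·Hz⁻¹ = (kg·m²·s⁻³) · s = kg·m²·s⁻².
kg·m²·s⁻² is the base-SI form of the joule.

J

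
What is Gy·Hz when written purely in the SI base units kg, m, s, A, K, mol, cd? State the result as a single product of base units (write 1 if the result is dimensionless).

m²·s⁻³

Gy = m²·s⁻².
Hz = s⁻¹.
Combining: Gy·Hz = (m²·s⁻²) · s⁻¹ = m²·s⁻³.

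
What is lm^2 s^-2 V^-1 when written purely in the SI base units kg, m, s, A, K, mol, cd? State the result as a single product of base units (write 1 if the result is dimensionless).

kg⁻¹·m⁻²·s·A·cd²

lm = cd.
So lm² = cd².
V = kg·m²·s⁻³·A⁻¹.
So V⁻¹ = kg⁻¹·m⁻²·s³·A.
Combining: lm²·s⁻²·V⁻¹ = cd² · s⁻² · (kg⁻¹·m⁻²·s³·A) = kg⁻¹·m⁻²·s·A·cd².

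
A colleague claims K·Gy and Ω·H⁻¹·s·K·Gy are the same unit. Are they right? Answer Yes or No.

Yes

Left side:
  Gy = m²·s⁻².
  Combining: K·Gy = K · (m²·s⁻²) = m²·s⁻²·K.
Right side:
  Ω = V/A (resistance = voltage per current),
      = kg·m²·s⁻³·A⁻².
  H = Wb/A (inductance = flux per current),
      = kg·m²·s⁻²·A⁻².
  So H⁻¹ = kg⁻¹·m⁻²·s²·A².
  Gy = J/kg (absorbed dose = energy per mass),
      = m²·s⁻².
  Combining: Ω·H⁻¹·s·K·Gy = (kg·m²·s⁻³·A⁻²) · (kg⁻¹·m⁻²·s²·A²) · s · K · (m²·s⁻²) = m²·s⁻²·K.
Both reduce to m²·s⁻²·K.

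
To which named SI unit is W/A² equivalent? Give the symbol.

Ω

W = kg·m²·s⁻³.
Combining: A⁻²·W = A⁻² · (kg·m²·s⁻³) = kg·m²·s⁻³·A⁻².
kg·m²·s⁻³·A⁻² is the base-SI form of the ohm.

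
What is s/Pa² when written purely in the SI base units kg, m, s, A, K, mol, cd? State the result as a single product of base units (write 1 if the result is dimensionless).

kg⁻²·m²·s⁵

Pa = N/m² (pressure = force per area),
    = kg·m⁻¹·s⁻².
So Pa⁻² = kg⁻²·m²·s⁴.
Combining: s·Pa⁻² = s · (kg⁻²·m²·s⁴) = kg⁻²·m²·s⁵.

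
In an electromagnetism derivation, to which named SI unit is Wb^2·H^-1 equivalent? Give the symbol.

Wb = V·s (flux: a volt is a weber per second),
    = kg·m²·s⁻²·A⁻¹.
So Wb² = kg²·m⁴·s⁻⁴·A⁻².
H = Wb/A (inductance = flux per current),
    = kg·m²·s⁻²·A⁻².
So H⁻¹ = kg⁻¹·m⁻²·s²·A².
Combining: Wb²·H⁻¹ = (kg²·m⁴·s⁻⁴·A⁻²) · (kg⁻¹·m⁻²·s²·A²) = kg·m²·s⁻².
kg·m²·s⁻² is the base-SI form of the joule.

J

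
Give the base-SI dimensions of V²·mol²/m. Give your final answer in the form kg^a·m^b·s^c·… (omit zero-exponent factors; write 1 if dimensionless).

V = W/A (potential = power per current),
    = kg·m²·s⁻³·A⁻¹.
So V² = kg²·m⁴·s⁻⁶·A⁻².
Combining: m⁻¹·V²·mol² = m⁻¹ · (kg²·m⁴·s⁻⁶·A⁻²) · mol² = kg²·m³·s⁻⁶·A⁻²·mol².

kg²·m³·s⁻⁶·A⁻²·mol²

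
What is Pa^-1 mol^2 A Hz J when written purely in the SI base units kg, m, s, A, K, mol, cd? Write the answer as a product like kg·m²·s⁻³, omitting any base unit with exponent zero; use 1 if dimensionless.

Pa = N/m² (pressure = force per area),
    = kg·m⁻¹·s⁻².
So Pa⁻¹ = kg⁻¹·m·s².
Hz = 1/s = s⁻¹ (frequency is cycles per second).
J = N·m (work = force × distance),
    = kg·m²·s⁻².
Combining: Pa⁻¹·mol²·A·Hz·J = (kg⁻¹·m·s²) · mol² · A · s⁻¹ · (kg·m²·s⁻²) = m³·s⁻¹·A·mol².

m³·s⁻¹·A·mol²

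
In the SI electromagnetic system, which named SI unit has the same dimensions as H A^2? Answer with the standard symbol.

J

H = Wb/A (inductance = flux per current),
    = kg·m²·s⁻²·A⁻².
Combining: H·A² = (kg·m²·s⁻²·A⁻²) · A² = kg·m²·s⁻².
kg·m²·s⁻² is the base-SI form of the joule.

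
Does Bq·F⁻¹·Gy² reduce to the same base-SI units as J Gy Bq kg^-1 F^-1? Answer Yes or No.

Left side:
  Bq = 1/s = s⁻¹ (activity is decays per second).
  F = C/V (capacitance = charge per voltage),
      = A·s/(kg·m²·s⁻³·A⁻¹) (substituting C and V),
      = kg⁻¹·m⁻²·s⁴·A².
  So F⁻¹ = kg·m²·s⁻⁴·A⁻².
  Gy = J/kg (absorbed dose = energy per mass),
      = m²·s⁻².
  So Gy² = m⁴·s⁻⁴.
  Combining: Bq·F⁻¹·Gy² = s⁻¹ · (kg·m²·s⁻⁴·A⁻²) · (m⁴·s⁻⁴) = kg·m⁶·s⁻⁹·A⁻².
Right side:
  J = N·m (work = force × distance),
      = kg·m²·s⁻².
  Gy = J/kg (absorbed dose = energy per mass),
      = m²·s⁻².
  Bq = 1/s = s⁻¹ (activity is decays per second).
  F = C/V (capacitance = charge per voltage),
      = A·s/(kg·m²·s⁻³·A⁻¹) (substituting C and V),
      = kg⁻¹·m⁻²·s⁴·A².
  So F⁻¹ = kg·m²·s⁻⁴·A⁻².
  Combining: J·Gy·Bq·kg⁻¹·F⁻¹ = (kg·m²·s⁻²) · (m²·s⁻²) · s⁻¹ · kg⁻¹ · (kg·m²·s⁻⁴·A⁻²) = kg·m⁶·s⁻⁹·A⁻².
Both reduce to kg·m⁶·s⁻⁹·A⁻².

Yes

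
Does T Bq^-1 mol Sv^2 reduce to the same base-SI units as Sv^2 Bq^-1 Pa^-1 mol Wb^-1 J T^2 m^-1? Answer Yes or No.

Left side:
  T = kg·s⁻²·A⁻¹.
  Bq = s⁻¹.
  So Bq⁻¹ = s.
  Sv = m²·s⁻².
  So Sv² = m⁴·s⁻⁴.
  Combining: T·Bq⁻¹·mol·Sv² = (kg·s⁻²·A⁻¹) · s · mol · (m⁴·s⁻⁴) = kg·m⁴·s⁻⁵·A⁻¹·mol.
Right side:
  Sv = J/kg (equivalent dose = energy per mass),
      = m²·s⁻².
  So Sv² = m⁴·s⁻⁴.
  Bq = 1/s = s⁻¹ (activity is decays per second).
  So Bq⁻¹ = s.
  Pa = N/m² (pressure = force per area),
      = kg·m⁻¹·s⁻².
  So Pa⁻¹ = kg⁻¹·m·s².
  Wb = V·s (flux: a volt is a weber per second),
      = kg·m²·s⁻²·A⁻¹.
  So Wb⁻¹ = kg⁻¹·m⁻²·s²·A.
  J = N·m (work = force × distance),
      = kg·m²·s⁻².
  T = Wb/m² (flux density = flux per area),
      = kg·s⁻²·A⁻¹.
  So T² = kg²·s⁻⁴·A⁻².
  Combining: Sv²·Bq⁻¹·Pa⁻¹·mol·Wb⁻¹·J·T²·m⁻¹ = (m⁴·s⁻⁴) · s · (kg⁻¹·m·s²) · mol · (kg⁻¹·m⁻²·s²·A) · (kg·m²·s⁻²) · (kg²·s⁻⁴·A⁻²) · m⁻¹ = kg·m⁴·s⁻⁵·A⁻¹·mol.
Both reduce to kg·m⁴·s⁻⁵·A⁻¹·mol.

Yes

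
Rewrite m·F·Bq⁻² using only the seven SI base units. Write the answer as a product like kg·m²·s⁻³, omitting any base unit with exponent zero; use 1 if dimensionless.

F = C/V (capacitance = charge per voltage),
    = A·s/(kg·m²·s⁻³·A⁻¹) (substituting C and V),
    = kg⁻¹·m⁻²·s⁴·A².
Bq = 1/s = s⁻¹ (activity is decays per second).
So Bq⁻² = s².
Combining: m·F·Bq⁻² = m · (kg⁻¹·m⁻²·s⁴·A²) · s² = kg⁻¹·m⁻¹·s⁶·A².

kg⁻¹·m⁻¹·s⁶·A²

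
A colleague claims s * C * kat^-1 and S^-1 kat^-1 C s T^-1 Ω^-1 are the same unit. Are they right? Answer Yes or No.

Left side:
  C = A·s = s·A (charge = current × time).
  kat = mol/s = s⁻¹·mol (catalytic activity).
  So kat⁻¹ = s·mol⁻¹.
  Combining: s·C·kat⁻¹ = s · (s·A) · (s·mol⁻¹) = s³·A·mol⁻¹.
Right side:
  S = 1/Ω (conductance is reciprocal resistance),
      = kg⁻¹·m⁻²·s³·A².
  So S⁻¹ = kg·m²·s⁻³·A⁻².
  kat = mol/s = s⁻¹·mol (catalytic activity).
  So kat⁻¹ = s·mol⁻¹.
  C = A·s = s·A (charge = current × time).
  T = Wb/m² (flux density = flux per area),
      = kg·s⁻²·A⁻¹.
  So T⁻¹ = kg⁻¹·s²·A.
  Ω = V/A (resistance = voltage per current),
      = kg·m²·s⁻³·A⁻².
  So Ω⁻¹ = kg⁻¹·m⁻²·s³·A².
  Combining: S⁻¹·kat⁻¹·C·s·T⁻¹·Ω⁻¹ = (kg·m²·s⁻³·A⁻²) · (s·mol⁻¹) · (s·A) · s · (kg⁻¹·s²·A) · (kg⁻¹·m⁻²·s³·A²) = kg⁻¹·s⁵·A²·mol⁻¹.
Left is s³·A·mol⁻¹; right is kg⁻¹·s⁵·A²·mol⁻¹ — different.

No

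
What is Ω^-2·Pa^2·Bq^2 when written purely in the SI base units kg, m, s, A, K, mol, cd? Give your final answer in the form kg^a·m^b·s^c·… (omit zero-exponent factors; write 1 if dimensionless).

Ω = kg·m²·s⁻³·A⁻².
So Ω⁻² = kg⁻²·m⁻⁴·s⁶·A⁴.
Pa = kg·m⁻¹·s⁻².
So Pa² = kg²·m⁻²·s⁻⁴.
Bq = s⁻¹.
So Bq² = s⁻².
Combining: Ω⁻²·Pa²·Bq² = (kg⁻²·m⁻⁴·s⁶·A⁴) · (kg²·m⁻²·s⁻⁴) · s⁻² = m⁻⁶·A⁴.

m⁻⁶·A⁴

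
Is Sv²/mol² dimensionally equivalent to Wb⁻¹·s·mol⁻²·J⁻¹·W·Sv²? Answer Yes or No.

Left side:
  Sv = J/kg (equivalent dose = energy per mass),
      = m²·s⁻².
  So Sv² = m⁴·s⁻⁴.
  Combining: mol⁻²·Sv² = mol⁻² · (m⁴·s⁻⁴) = m⁴·s⁻⁴·mol⁻².
Right side:
  Wb = V·s (flux: a volt is a weber per second),
      = kg·m²·s⁻²·A⁻¹.
  So Wb⁻¹ = kg⁻¹·m⁻²·s²·A.
  J = N·m (work = force × distance),
      = kg·m²·s⁻².
  So J⁻¹ = kg⁻¹·m⁻²·s².
  W = J/s (power = energy per time),
      = kg·m²·s⁻³.
  Sv = J/kg (equivalent dose = energy per mass),
      = m²·s⁻².
  So Sv² = m⁴·s⁻⁴.
  Combining: Wb⁻¹·s·mol⁻²·J⁻¹·W·Sv² = (kg⁻¹·m⁻²·s²·A) · s · mol⁻² · (kg⁻¹·m⁻²·s²) · (kg·m²·s⁻³) · (m⁴·s⁻⁴) = kg⁻¹·m²·s⁻²·A·mol⁻².
Left is m⁴·s⁻⁴·mol⁻²; right is kg⁻¹·m²·s⁻²·A·mol⁻² — different.

No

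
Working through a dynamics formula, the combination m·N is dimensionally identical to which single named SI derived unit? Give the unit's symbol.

J

N = kg·m/s² = kg·m·s⁻² (force = mass × acceleration).
Combining: m·N = m · (kg·m·s⁻²) = kg·m²·s⁻².
kg·m²·s⁻² is the base-SI form of the joule.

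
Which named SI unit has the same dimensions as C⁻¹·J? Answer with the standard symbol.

C = s·A.
So C⁻¹ = s⁻¹·A⁻¹.
J = kg·m²·s⁻².
Combining: C⁻¹·J = (s⁻¹·A⁻¹) · (kg·m²·s⁻²) = kg·m²·s⁻³·A⁻¹.
kg·m²·s⁻³·A⁻¹ is the base-SI form of the volt.

V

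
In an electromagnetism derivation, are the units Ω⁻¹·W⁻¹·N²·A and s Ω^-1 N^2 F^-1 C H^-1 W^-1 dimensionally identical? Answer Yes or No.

Left side:
  Ω = V/A (resistance = voltage per current),
      = kg·m²·s⁻³·A⁻².
  So Ω⁻¹ = kg⁻¹·m⁻²·s³·A².
  W = J/s (power = energy per time),
      = kg·m²·s⁻³.
  So W⁻¹ = kg⁻¹·m⁻²·s³.
  N = kg·m/s² = kg·m·s⁻² (force = mass × acceleration).
  So N² = kg²·m²·s⁻⁴.
  Combining: Ω⁻¹·W⁻¹·N²·A = (kg⁻¹·m⁻²·s³·A²) · (kg⁻¹·m⁻²·s³) · (kg²·m²·s⁻⁴) · A = m⁻²·s²·A³.
Right side:
  Ω = V/A (resistance = voltage per current),
      = kg·m²·s⁻³·A⁻².
  So Ω⁻¹ = kg⁻¹·m⁻²·s³·A².
  N = kg·m/s² = kg·m·s⁻² (force = mass × acceleration).
  So N² = kg²·m²·s⁻⁴.
  F = C/V (capacitance = charge per voltage),
      = A·s/(kg·m²·s⁻³·A⁻¹) (substituting C and V),
      = kg⁻¹·m⁻²·s⁴·A².
  So F⁻¹ = kg·m²·s⁻⁴·A⁻².
  C = A·s = s·A (charge = current × time).
  H = Wb/A (inductance = flux per current),
      = kg·m²·s⁻²·A⁻².
  So H⁻¹ = kg⁻¹·m⁻²·s²·A².
  W = J/s (power = energy per time),
      = kg·m²·s⁻³.
  So W⁻¹ = kg⁻¹·m⁻²·s³.
  Combining: s·Ω⁻¹·N²·F⁻¹·C·H⁻¹·W⁻¹ = s · (kg⁻¹·m⁻²·s³·A²) · (kg²·m²·s⁻⁴) · (kg·m²·s⁻⁴·A⁻²) · (s·A) · (kg⁻¹·m⁻²·s²·A²) · (kg⁻¹·m⁻²·s³) = m⁻²·s²·A³.
Both reduce to m⁻²·s²·A³.

Yes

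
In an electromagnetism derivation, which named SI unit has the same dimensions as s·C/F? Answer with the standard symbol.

Wb

F = kg⁻¹·m⁻²·s⁴·A².
So F⁻¹ = kg·m²·s⁻⁴·A⁻².
C = s·A.
Combining: F⁻¹·s·C = (kg·m²·s⁻⁴·A⁻²) · s · (s·A) = kg·m²·s⁻²·A⁻¹.
kg·m²·s⁻²·A⁻¹ is the base-SI form of the weber.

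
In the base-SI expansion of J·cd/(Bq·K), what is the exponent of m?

2

J = N·m (work = force × distance),
    = kg·m²·s⁻².
Bq = 1/s = s⁻¹ (activity is decays per second).
So Bq⁻¹ = s.
Combining: J·Bq⁻¹·K⁻¹·cd = (kg·m²·s⁻²) · s · K⁻¹ · cd = kg·m²·s⁻¹·K⁻¹·cd.
The exponent of m is 2.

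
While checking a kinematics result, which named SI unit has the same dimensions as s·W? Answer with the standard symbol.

J

W = J/s (power = energy per time),
    = kg·m²·s⁻³.
Combining: s·W = s · (kg·m²·s⁻³) = kg·m²·s⁻².
kg·m²·s⁻² is the base-SI form of the joule.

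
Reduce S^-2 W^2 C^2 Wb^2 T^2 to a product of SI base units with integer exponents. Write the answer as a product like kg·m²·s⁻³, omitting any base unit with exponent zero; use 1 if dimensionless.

kg⁸·m¹²·s⁻¹⁸·A⁻⁶

S = 1/Ω (conductance is reciprocal resistance),
    = kg⁻¹·m⁻²·s³·A².
So S⁻² = kg²·m⁴·s⁻⁶·A⁻⁴.
W = J/s (power = energy per time),
    = kg·m²·s⁻³.
So W² = kg²·m⁴·s⁻⁶.
C = A·s = s·A (charge = current × time).
So C² = s²·A².
Wb = V·s (flux: a volt is a weber per second),
    = kg·m²·s⁻²·A⁻¹.
So Wb² = kg²·m⁴·s⁻⁴·A⁻².
T = Wb/m² (flux density = flux per area),
    = kg·s⁻²·A⁻¹.
So T² = kg²·s⁻⁴·A⁻².
Combining: S⁻²·W²·C²·Wb²·T² = (kg²·m⁴·s⁻⁶·A⁻⁴) · (kg²·m⁴·s⁻⁶) · (s²·A²) · (kg²·m⁴·s⁻⁴·A⁻²) · (kg²·s⁻⁴·A⁻²) = kg⁸·m¹²·s⁻¹⁸·A⁻⁶.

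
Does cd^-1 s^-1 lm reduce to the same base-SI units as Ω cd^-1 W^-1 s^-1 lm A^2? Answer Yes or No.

Left side:
  lm = cd·sr = cd (luminous flux; sr is dimensionless).
  Combining: cd⁻¹·s⁻¹·lm = cd⁻¹ · s⁻¹ · cd = s⁻¹.
Right side:
  Ω = kg·m²·s⁻³·A⁻².
  W = kg·m²·s⁻³.
  So W⁻¹ = kg⁻¹·m⁻²·s³.
  lm = cd.
  Combining: Ω·cd⁻¹·W⁻¹·s⁻¹·lm·A² = (kg·m²·s⁻³·A⁻²) · cd⁻¹ · (kg⁻¹·m⁻²·s³) · s⁻¹ · cd · A² = s⁻¹.
Both reduce to s⁻¹.

Yes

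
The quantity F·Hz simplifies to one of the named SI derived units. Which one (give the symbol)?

S

F = C/V (capacitance = charge per voltage),
    = A·s/(kg·m²·s⁻³·A⁻¹) (substituting C and V),
    = kg⁻¹·m⁻²·s⁴·A².
Hz = 1/s = s⁻¹ (frequency is cycles per second).
Combining: F·Hz = (kg⁻¹·m⁻²·s⁴·A²) · s⁻¹ = kg⁻¹·m⁻²·s³·A².
kg⁻¹·m⁻²·s³·A² is the base-SI form of the siemens.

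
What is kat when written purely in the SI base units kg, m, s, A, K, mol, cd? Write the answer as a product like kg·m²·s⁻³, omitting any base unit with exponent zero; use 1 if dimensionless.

kat = s⁻¹·mol.

s⁻¹·mol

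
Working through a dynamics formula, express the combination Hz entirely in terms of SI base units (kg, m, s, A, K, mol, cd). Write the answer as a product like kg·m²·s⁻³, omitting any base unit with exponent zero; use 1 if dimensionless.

Hz = s⁻¹.

s⁻¹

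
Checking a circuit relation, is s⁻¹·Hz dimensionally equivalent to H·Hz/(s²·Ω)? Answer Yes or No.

Left side:
  Hz = s⁻¹.
  Combining: s⁻¹·Hz = s⁻¹ · s⁻¹ = s⁻².
Right side:
  H = Wb/A (inductance = flux per current),
      = kg·m²·s⁻²·A⁻².
  Ω = V/A (resistance = voltage per current),
      = kg·m²·s⁻³·A⁻².
  So Ω⁻¹ = kg⁻¹·m⁻²·s³·A².
  Hz = 1/s = s⁻¹ (frequency is cycles per second).
  Combining: H·s⁻²·Ω⁻¹·Hz = (kg·m²·s⁻²·A⁻²) · s⁻² · (kg⁻¹·m⁻²·s³·A²) · s⁻¹ = s⁻².
Both reduce to s⁻².

Yes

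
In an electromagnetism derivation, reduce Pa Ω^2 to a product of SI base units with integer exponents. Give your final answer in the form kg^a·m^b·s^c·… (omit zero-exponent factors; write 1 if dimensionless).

kg³·m³·s⁻⁸·A⁻⁴

Pa = N/m² (pressure = force per area),
    = kg·m⁻¹·s⁻².
Ω = V/A (resistance = voltage per current),
    = kg·m²·s⁻³·A⁻².
So Ω² = kg²·m⁴·s⁻⁶·A⁻⁴.
Combining: Pa·Ω² = (kg·m⁻¹·s⁻²) · (kg²·m⁴·s⁻⁶·A⁻⁴) = kg³·m³·s⁻⁸·A⁻⁴.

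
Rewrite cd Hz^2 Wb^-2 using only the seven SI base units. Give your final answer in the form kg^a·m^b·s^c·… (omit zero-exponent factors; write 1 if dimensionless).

kg⁻²·m⁻⁴·s²·A²·cd

Hz = s⁻¹.
So Hz² = s⁻².
Wb = kg·m²·s⁻²·A⁻¹.
So Wb⁻² = kg⁻²·m⁻⁴·s⁴·A².
Combining: cd·Hz²·Wb⁻² = cd · s⁻² · (kg⁻²·m⁻⁴·s⁴·A²) = kg⁻²·m⁻⁴·s²·A²·cd.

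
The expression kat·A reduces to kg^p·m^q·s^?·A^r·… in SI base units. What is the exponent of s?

kat = mol/s = s⁻¹·mol (catalytic activity).
Combining: kat·A = (s⁻¹·mol) · A = s⁻¹·A·mol.
The exponent of s is -1.

-1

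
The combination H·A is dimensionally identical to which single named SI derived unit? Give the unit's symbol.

H = Wb/A (inductance = flux per current),
    = kg·m²·s⁻²·A⁻².
Combining: H·A = (kg·m²·s⁻²·A⁻²) · A = kg·m²·s⁻²·A⁻¹.
kg·m²·s⁻²·A⁻¹ is the base-SI form of the weber.

Wb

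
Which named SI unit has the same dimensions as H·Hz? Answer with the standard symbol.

Ω

H = kg·m²·s⁻²·A⁻².
Hz = s⁻¹.
Combining: H·Hz = (kg·m²·s⁻²·A⁻²) · s⁻¹ = kg·m²·s⁻³·A⁻².
kg·m²·s⁻³·A⁻² is the base-SI form of the ohm.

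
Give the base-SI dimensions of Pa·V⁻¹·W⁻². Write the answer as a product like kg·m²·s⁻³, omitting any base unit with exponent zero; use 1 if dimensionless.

kg⁻²·m⁻⁷·s⁷·A

Pa = N/m² (pressure = force per area),
    = kg·m⁻¹·s⁻².
V = W/A (potential = power per current),
    = kg·m²·s⁻³·A⁻¹.
So V⁻¹ = kg⁻¹·m⁻²·s³·A.
W = J/s (power = energy per time),
    = kg·m²·s⁻³.
So W⁻² = kg⁻²·m⁻⁴·s⁶.
Combining: Pa·V⁻¹·W⁻² = (kg·m⁻¹·s⁻²) · (kg⁻¹·m⁻²·s³·A) · (kg⁻²·m⁻⁴·s⁶) = kg⁻²·m⁻⁷·s⁷·A.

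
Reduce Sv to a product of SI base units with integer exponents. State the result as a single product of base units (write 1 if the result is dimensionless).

Sv = J/kg (equivalent dose = energy per mass),
    = m²·s⁻².

m²·s⁻²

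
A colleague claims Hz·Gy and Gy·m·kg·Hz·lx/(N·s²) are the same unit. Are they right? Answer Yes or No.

Left side:
  Hz = 1/s = s⁻¹ (frequency is cycles per second).
  Gy = J/kg (absorbed dose = energy per mass),
      = m²·s⁻².
  Combining: Hz·Gy = s⁻¹ · (m²·s⁻²) = m²·s⁻³.
Right side:
  Gy = J/kg (absorbed dose = energy per mass),
      = m²·s⁻².
  Hz = 1/s = s⁻¹ (frequency is cycles per second).
  lx = lm/m² (illuminance = luminous flux per area),
      = m⁻²·cd.
  N = kg·m/s² = kg·m·s⁻² (force = mass × acceleration).
  So N⁻¹ = kg⁻¹·m⁻¹·s².
  Combining: Gy·m·kg·Hz·lx·N⁻¹·s⁻² = (m²·s⁻²) · m · kg · s⁻¹ · (m⁻²·cd) · (kg⁻¹·m⁻¹·s²) · s⁻² = s⁻³·cd.
Left is m²·s⁻³; right is s⁻³·cd — different.

No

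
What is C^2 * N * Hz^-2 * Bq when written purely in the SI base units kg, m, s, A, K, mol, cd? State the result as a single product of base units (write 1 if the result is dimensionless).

kg·m·s·A²

C = s·A.
So C² = s²·A².
N = kg·m·s⁻².
Hz = s⁻¹.
So Hz⁻² = s².
Bq = s⁻¹.
Combining: C²·N·Hz⁻²·Bq = (s²·A²) · (kg·m·s⁻²) · s² · s⁻¹ = kg·m·s·A².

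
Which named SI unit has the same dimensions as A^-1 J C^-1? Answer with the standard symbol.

J = N·m (work = force × distance),
    = kg·m²·s⁻².
C = A·s = s·A (charge = current × time).
So C⁻¹ = s⁻¹·A⁻¹.
Combining: A⁻¹·J·C⁻¹ = A⁻¹ · (kg·m²·s⁻²) · (s⁻¹·A⁻¹) = kg·m²·s⁻³·A⁻².
kg·m²·s⁻³·A⁻² is the base-SI form of the ohm.

Ω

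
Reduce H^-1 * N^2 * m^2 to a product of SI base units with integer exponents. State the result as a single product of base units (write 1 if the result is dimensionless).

H = Wb/A (inductance = flux per current),
    = kg·m²·s⁻²·A⁻².
So H⁻¹ = kg⁻¹·m⁻²·s²·A².
N = kg·m/s² = kg·m·s⁻² (force = mass × acceleration).
So N² = kg²·m²·s⁻⁴.
Combining: H⁻¹·N²·m² = (kg⁻¹·m⁻²·s²·A²) · (kg²·m²·s⁻⁴) · m² = kg·m²·s⁻²·A².

kg·m²·s⁻²·A²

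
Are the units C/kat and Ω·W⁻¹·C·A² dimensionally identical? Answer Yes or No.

No

Left side:
  C = s·A.
  kat = s⁻¹·mol.
  So kat⁻¹ = s·mol⁻¹.
  Combining: C·kat⁻¹ = (s·A) · (s·mol⁻¹) = s²·A·mol⁻¹.
Right side:
  Ω = V/A (resistance = voltage per current),
      = kg·m²·s⁻³·A⁻².
  W = J/s (power = energy per time),
      = kg·m²·s⁻³.
  So W⁻¹ = kg⁻¹·m⁻²·s³.
  C = A·s = s·A (charge = current × time).
  Combining: Ω·W⁻¹·C·A² = (kg·m²·s⁻³·A⁻²) · (kg⁻¹·m⁻²·s³) · (s·A) · A² = s·A.
Left is s²·A·mol⁻¹; right is s·A — different.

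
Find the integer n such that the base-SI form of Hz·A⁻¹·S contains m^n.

Hz = 1/s = s⁻¹ (frequency is cycles per second).
S = 1/Ω (conductance is reciprocal resistance),
    = kg⁻¹·m⁻²·s³·A².
Combining: Hz·A⁻¹·S = s⁻¹ · A⁻¹ · (kg⁻¹·m⁻²·s³·A²) = kg⁻¹·m⁻²·s²·A.
The exponent of m is -2.

-2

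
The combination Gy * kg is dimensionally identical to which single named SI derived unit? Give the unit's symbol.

Gy = m²·s⁻².
Combining: Gy·kg = (m²·s⁻²) · kg = kg·m²·s⁻².
kg·m²·s⁻² is the base-SI form of the joule.

J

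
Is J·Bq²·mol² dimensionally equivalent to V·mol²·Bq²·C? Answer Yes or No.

Left side:
  J = N·m (work = force × distance),
      = kg·m²·s⁻².
  Bq = 1/s = s⁻¹ (activity is decays per second).
  So Bq² = s⁻².
  Combining: J·Bq²·mol² = (kg·m²·s⁻²) · s⁻² · mol² = kg·m²·s⁻⁴·mol².
Right side:
  V = kg·m²·s⁻³·A⁻¹.
  Bq = s⁻¹.
  So Bq² = s⁻².
  C = s·A.
  Combining: V·mol²·Bq²·C = (kg·m²·s⁻³·A⁻¹) · mol² · s⁻² · (s·A) = kg·m²·s⁻⁴·mol².
Both reduce to kg·m²·s⁻⁴·mol².

Yes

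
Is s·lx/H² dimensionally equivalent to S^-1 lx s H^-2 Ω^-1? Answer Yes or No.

Yes

Left side:
  lx = lm/m² (illuminance = luminous flux per area),
      = m⁻²·cd.
  H = Wb/A (inductance = flux per current),
      = kg·m²·s⁻²·A⁻².
  So H⁻² = kg⁻²·m⁻⁴·s⁴·A⁴.
  Combining: s·lx·H⁻² = s · (m⁻²·cd) · (kg⁻²·m⁻⁴·s⁴·A⁴) = kg⁻²·m⁻⁶·s⁵·A⁴·cd.
Right side:
  S = 1/Ω (conductance is reciprocal resistance),
      = kg⁻¹·m⁻²·s³·A².
  So S⁻¹ = kg·m²·s⁻³·A⁻².
  lx = lm/m² (illuminance = luminous flux per area),
      = m⁻²·cd.
  H = Wb/A (inductance = flux per current),
      = kg·m²·s⁻²·A⁻².
  So H⁻² = kg⁻²·m⁻⁴·s⁴·A⁴.
  Ω = V/A (resistance = voltage per current),
      = kg·m²·s⁻³·A⁻².
  So Ω⁻¹ = kg⁻¹·m⁻²·s³·A².
  Combining: S⁻¹·lx·s·H⁻²·Ω⁻¹ = (kg·m²·s⁻³·A⁻²) · (m⁻²·cd) · s · (kg⁻²·m⁻⁴·s⁴·A⁴) · (kg⁻¹·m⁻²·s³·A²) = kg⁻²·m⁻⁶·s⁵·A⁴·cd.
Both reduce to kg⁻²·m⁻⁶·s⁵·A⁴·cd.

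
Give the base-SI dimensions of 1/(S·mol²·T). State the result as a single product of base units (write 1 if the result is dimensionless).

S = 1/Ω (conductance is reciprocal resistance),
    = kg⁻¹·m⁻²·s³·A².
So S⁻¹ = kg·m²·s⁻³·A⁻².
T = Wb/m² (flux density = flux per area),
    = kg·s⁻²·A⁻¹.
So T⁻¹ = kg⁻¹·s²·A.
Combining: S⁻¹·mol⁻²·T⁻¹ = (kg·m²·s⁻³·A⁻²) · mol⁻² · (kg⁻¹·s²·A) = m²·s⁻¹·A⁻¹·mol⁻².

m²·s⁻¹·A⁻¹·mol⁻²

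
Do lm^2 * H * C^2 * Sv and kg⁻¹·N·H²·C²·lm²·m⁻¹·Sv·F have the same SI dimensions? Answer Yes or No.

Left side:
  lm = cd·sr = cd (luminous flux; sr is dimensionless).
  So lm² = cd².
  H = Wb/A (inductance = flux per current),
      = kg·m²·s⁻²·A⁻².
  C = A·s = s·A (charge = current × time).
  So C² = s²·A².
  Sv = J/kg (equivalent dose = energy per mass),
      = m²·s⁻².
  Combining: lm²·H·C²·Sv = cd² · (kg·m²·s⁻²·A⁻²) · (s²·A²) · (m²·s⁻²) = kg·m⁴·s⁻²·cd².
Right side:
  N = kg·m·s⁻².
  H = kg·m²·s⁻²·A⁻².
  So H² = kg²·m⁴·s⁻⁴·A⁻⁴.
  C = s·A.
  So C² = s²·A².
  lm = cd.
  So lm² = cd².
  Sv = m²·s⁻².
  F = kg⁻¹·m⁻²·s⁴·A².
  Combining: kg⁻¹·N·H²·C²·lm²·m⁻¹·Sv·F = kg⁻¹ · (kg·m·s⁻²) · (kg²·m⁴·s⁻⁴·A⁻⁴) · (s²·A²) · cd² · m⁻¹ · (m²·s⁻²) · (kg⁻¹·m⁻²·s⁴·A²) = kg·m⁴·s⁻²·cd².
Both reduce to kg·m⁴·s⁻²·cd².

Yes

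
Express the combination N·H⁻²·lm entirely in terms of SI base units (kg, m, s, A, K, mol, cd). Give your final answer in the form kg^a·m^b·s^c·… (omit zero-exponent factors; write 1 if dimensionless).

N = kg·m·s⁻².
H = kg·m²·s⁻²·A⁻².
So H⁻² = kg⁻²·m⁻⁴·s⁴·A⁴.
lm = cd.
Combining: N·H⁻²·lm = (kg·m·s⁻²) · (kg⁻²·m⁻⁴·s⁴·A⁴) · cd = kg⁻¹·m⁻³·s²·A⁴·cd.

kg⁻¹·m⁻³·s²·A⁴·cd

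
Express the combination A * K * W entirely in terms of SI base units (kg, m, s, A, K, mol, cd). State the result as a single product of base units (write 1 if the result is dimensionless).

W = J/s (power = energy per time),
    = kg·m²·s⁻³.
Combining: A·K·W = A · K · (kg·m²·s⁻³) = kg·m²·s⁻³·A·K.

kg·m²·s⁻³·A·K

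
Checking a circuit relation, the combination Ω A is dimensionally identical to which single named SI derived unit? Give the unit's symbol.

Ω = V/A (resistance = voltage per current),
    = kg·m²·s⁻³·A⁻².
Combining: Ω·A = (kg·m²·s⁻³·A⁻²) · A = kg·m²·s⁻³·A⁻¹.
kg·m²·s⁻³·A⁻¹ is the base-SI form of the volt.

V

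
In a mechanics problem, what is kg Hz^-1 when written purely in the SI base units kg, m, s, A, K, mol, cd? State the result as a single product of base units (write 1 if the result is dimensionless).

kg·s

Hz = s⁻¹.
So Hz⁻¹ = s.
Combining: kg·Hz⁻¹ = kg · s = kg·s.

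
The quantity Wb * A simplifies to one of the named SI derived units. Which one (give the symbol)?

Wb = V·s (flux: a volt is a weber per second),
    = kg·m²·s⁻²·A⁻¹.
Combining: Wb·A = (kg·m²·s⁻²·A⁻¹) · A = kg·m²·s⁻².
kg·m²·s⁻² is the base-SI form of the joule.

J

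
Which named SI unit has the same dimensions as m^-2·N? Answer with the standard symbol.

Pa

N = kg·m/s² = kg·m·s⁻² (force = mass × acceleration).
Combining: m⁻²·N = m⁻² · (kg·m·s⁻²) = kg·m⁻¹·s⁻².
kg·m⁻¹·s⁻² is the base-SI form of the pascal.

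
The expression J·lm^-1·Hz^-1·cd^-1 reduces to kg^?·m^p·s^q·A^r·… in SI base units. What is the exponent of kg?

1

J = kg·m²·s⁻².
lm = cd.
So lm⁻¹ = cd⁻¹.
Hz = s⁻¹.
So Hz⁻¹ = s.
Combining: J·lm⁻¹·Hz⁻¹·cd⁻¹ = (kg·m²·s⁻²) · cd⁻¹ · s · cd⁻¹ = kg·m²·s⁻¹·cd⁻².
The exponent of kg is 1.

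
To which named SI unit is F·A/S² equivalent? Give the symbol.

Wb

S = kg⁻¹·m⁻²·s³·A².
So S⁻² = kg²·m⁴·s⁻⁶·A⁻⁴.
F = kg⁻¹·m⁻²·s⁴·A².
Combining: S⁻²·F·A = (kg²·m⁴·s⁻⁶·A⁻⁴) · (kg⁻¹·m⁻²·s⁴·A²) · A = kg·m²·s⁻²·A⁻¹.
kg·m²·s⁻²·A⁻¹ is the base-SI form of the weber.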